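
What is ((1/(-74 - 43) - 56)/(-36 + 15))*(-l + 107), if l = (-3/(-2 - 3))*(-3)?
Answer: 3564832/12285 ≈ 290.18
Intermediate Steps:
l = -9/5 (l = (-3/(-5))*(-3) = -⅕*(-3)*(-3) = (⅗)*(-3) = -9/5 ≈ -1.8000)
((1/(-74 - 43) - 56)/(-36 + 15))*(-l + 107) = ((1/(-74 - 43) - 56)/(-36 + 15))*(-1*(-9/5) + 107) = ((1/(-117) - 56)/(-21))*(9/5 + 107) = ((-1/117 - 56)*(-1/21))*(544/5) = -6553/117*(-1/21)*(544/5) = (6553/2457)*(544/5) = 3564832/12285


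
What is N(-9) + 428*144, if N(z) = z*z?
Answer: 61713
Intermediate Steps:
N(z) = z**2
N(-9) + 428*144 = (-9)**2 + 428*144 = 81 + 61632 = 61713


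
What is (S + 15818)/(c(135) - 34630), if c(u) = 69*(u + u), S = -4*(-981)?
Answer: -9871/8000 ≈ -1.2339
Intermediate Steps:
S = 3924
c(u) = 138*u (c(u) = 69*(2*u) = 138*u)
(S + 15818)/(c(135) - 34630) = (3924 + 15818)/(138*135 - 34630) = 19742/(18630 - 34630) = 19742/(-16000) = 19742*(-1/16000) = -9871/8000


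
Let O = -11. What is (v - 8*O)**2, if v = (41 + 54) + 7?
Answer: 36100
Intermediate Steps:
v = 102 (v = 95 + 7 = 102)
(v - 8*O)**2 = (102 - 8*(-11))**2 = (102 + 88)**2 = 190**2 = 36100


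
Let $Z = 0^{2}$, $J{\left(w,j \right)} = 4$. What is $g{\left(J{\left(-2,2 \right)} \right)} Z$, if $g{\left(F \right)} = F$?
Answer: $0$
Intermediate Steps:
$Z = 0$
$g{\left(J{\left(-2,2 \right)} \right)} Z = 4 \cdot 0 = 0$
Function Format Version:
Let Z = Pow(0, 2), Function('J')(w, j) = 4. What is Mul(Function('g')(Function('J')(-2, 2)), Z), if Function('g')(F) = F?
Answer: 0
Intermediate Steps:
Z = 0
Mul(Function('g')(Function('J')(-2, 2)), Z) = Mul(4, 0) = 0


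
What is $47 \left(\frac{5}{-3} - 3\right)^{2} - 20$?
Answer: $\frac{9032}{9} \approx 1003.6$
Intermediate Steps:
$47 \left(\frac{5}{-3} - 3\right)^{2} - 20 = 47 \left(5 \left(- \frac{1}{3}\right) - 3\right)^{2} - 20 = 47 \left(- \frac{5}{3} - 3\right)^{2} - 20 = 47 \left(- \frac{14}{3}\right)^{2} - 20 = 47 \cdot \frac{196}{9} - 20 = \frac{9212}{9} - 20 = \frac{9032}{9}$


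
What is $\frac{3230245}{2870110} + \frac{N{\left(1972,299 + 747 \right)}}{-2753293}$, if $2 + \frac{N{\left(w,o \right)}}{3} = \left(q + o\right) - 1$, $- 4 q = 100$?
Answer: $\frac{1777009126169}{1580450754446} \approx 1.1244$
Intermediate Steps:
$q = -25$ ($q = \left(- \frac{1}{4}\right) 100 = -25$)
$N{\left(w,o \right)} = -84 + 3 o$ ($N{\left(w,o \right)} = -6 + 3 \left(\left(-25 + o\right) - 1\right) = -6 + 3 \left(-26 + o\right) = -6 + \left(-78 + 3 o\right) = -84 + 3 o$)
$\frac{3230245}{2870110} + \frac{N{\left(1972,299 + 747 \right)}}{-2753293} = \frac{3230245}{2870110} + \frac{-84 + 3 \left(299 + 747\right)}{-2753293} = 3230245 \cdot \frac{1}{2870110} + \left(-84 + 3 \cdot 1046\right) \left(- \frac{1}{2753293}\right) = \frac{646049}{574022} + \left(-84 + 3138\right) \left(- \frac{1}{2753293}\right) = \frac{646049}{574022} + 3054 \left(- \frac{1}{2753293}\right) = \frac{646049}{574022} - \frac{3054}{2753293} = \frac{1777009126169}{1580450754446}$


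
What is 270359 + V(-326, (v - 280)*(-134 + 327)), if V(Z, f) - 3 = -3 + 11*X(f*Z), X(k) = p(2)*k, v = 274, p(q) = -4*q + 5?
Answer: -12187405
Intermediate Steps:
p(q) = 5 - 4*q
X(k) = -3*k (X(k) = (5 - 4*2)*k = (5 - 8)*k = -3*k)
V(Z, f) = -33*Z*f (V(Z, f) = 3 + (-3 + 11*(-3*f*Z)) = 3 + (-3 + 11*(-3*Z*f)) = 3 + (-3 - 33*Z*f) = -33*Z*f)
270359 + V(-326, (v - 280)*(-134 + 327)) = 270359 - 33*(-326)*(274 - 280)*(-134 + 327) = 270359 - 33*(-326)*(-6*193) = 270359 - 33*(-326)*(-1158) = 270359 - 12457764 = -12187405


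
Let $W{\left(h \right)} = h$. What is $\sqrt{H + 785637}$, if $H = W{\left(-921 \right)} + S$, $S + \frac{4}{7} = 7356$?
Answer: $\frac{10 \sqrt{388115}}{7} \approx 889.98$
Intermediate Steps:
$S = \frac{51488}{7}$ ($S = - \frac{4}{7} + 7356 = \frac{51488}{7} \approx 7355.4$)
$H = \frac{45041}{7}$ ($H = -921 + \frac{51488}{7} = \frac{45041}{7} \approx 6434.4$)
$\sqrt{H + 785637} = \sqrt{\frac{45041}{7} + 785637} = \sqrt{\frac{5544500}{7}} = \frac{10 \sqrt{388115}}{7}$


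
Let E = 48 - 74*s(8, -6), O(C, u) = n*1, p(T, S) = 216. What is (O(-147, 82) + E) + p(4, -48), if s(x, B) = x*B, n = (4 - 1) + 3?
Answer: 3822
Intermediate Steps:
n = 6 (n = 3 + 3 = 6)
s(x, B) = B*x
O(C, u) = 6 (O(C, u) = 6*1 = 6)
E = 3600 (E = 48 - (-444)*8 = 48 - 74*(-48) = 48 + 3552 = 3600)
(O(-147, 82) + E) + p(4, -48) = (6 + 3600) + 216 = 3606 + 216 = 3822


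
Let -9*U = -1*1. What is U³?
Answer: 1/729 ≈ 0.0013717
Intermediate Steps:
U = ⅑ (U = -(-1)/9 = -⅑*(-1) = ⅑ ≈ 0.11111)
U³ = (⅑)³ = 1/729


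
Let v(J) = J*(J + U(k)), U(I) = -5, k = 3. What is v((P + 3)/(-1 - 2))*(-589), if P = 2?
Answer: -58900/9 ≈ -6544.4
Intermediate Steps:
v(J) = J*(-5 + J) (v(J) = J*(J - 5) = J*(-5 + J))
v((P + 3)/(-1 - 2))*(-589) = (((2 + 3)/(-1 - 2))*(-5 + (2 + 3)/(-1 - 2)))*(-589) = ((5/(-3))*(-5 + 5/(-3)))*(-589) = ((5*(-1/3))*(-5 + 5*(-1/3)))*(-589) = -5*(-5 - 5/3)/3*(-589) = -5/3*(-20/3)*(-589) = (100/9)*(-589) = -58900/9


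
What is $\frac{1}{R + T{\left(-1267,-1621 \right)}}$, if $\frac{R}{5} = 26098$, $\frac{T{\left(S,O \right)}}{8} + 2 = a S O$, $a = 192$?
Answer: $\frac{1}{3154778026} \approx 3.1698 \cdot 10^{-10}$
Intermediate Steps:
$T{\left(S,O \right)} = -16 + 1536 O S$ ($T{\left(S,O \right)} = -16 + 8 \cdot 192 S O = -16 + 8 \cdot 192 O S = -16 + 1536 O S$)
$R = 130490$ ($R = 5 \cdot 26098 = 130490$)
$\frac{1}{R + T{\left(-1267,-1621 \right)}} = \frac{1}{130490 - \left(16 + 2489856 \left(-1267\right)\right)} = \frac{1}{130490 + \left(-16 + 3154647552\right)} = \frac{1}{130490 + 3154647536} = \frac{1}{3154778026}$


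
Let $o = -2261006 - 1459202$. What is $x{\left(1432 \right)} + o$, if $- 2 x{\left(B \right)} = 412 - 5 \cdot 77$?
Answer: $- \frac{7440443}{2} \approx -3.7202 \cdot 10^{6}$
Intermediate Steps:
$o = -3720208$
$x{\left(B \right)} = - \frac{27}{2}$ ($x{\left(B \right)} = - \frac{412 - 5 \cdot 77}{2} = - \frac{412 - 385}{2} = \left(- \frac{1}{2}\right) 27 = - \frac{27}{2}$)
$x{\left(1432 \right)} + o = - \frac{27}{2} - 3720208 = - \frac{7440443}{2}$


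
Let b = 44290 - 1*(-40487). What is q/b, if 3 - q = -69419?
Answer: 69422/84777 ≈ 0.81888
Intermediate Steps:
q = 69422 (q = 3 - 1*(-69419) = 3 + 69419 = 69422)
b = 84777 (b = 44290 + 40487 = 84777)
q/b = 69422/84777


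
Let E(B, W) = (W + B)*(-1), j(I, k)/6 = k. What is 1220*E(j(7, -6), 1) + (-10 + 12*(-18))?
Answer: 42474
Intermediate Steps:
j(I, k) = 6*k
E(B, W) = -B - W (E(B, W) = (B + W)*(-1) = -B - W)
1220*E(j(7, -6), 1) + (-10 + 12*(-18)) = 1220*(-6*(-6) - 1*1) + (-10 + 12*(-18)) = 1220*(-1*(-36) - 1) + (-10 - 216) = 1220*(36 - 1) - 226 = 1220*35 - 226 = 42700 - 226 = 42474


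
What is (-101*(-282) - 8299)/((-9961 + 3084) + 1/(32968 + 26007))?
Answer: -1190292425/405571074 ≈ -2.9349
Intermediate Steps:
(-101*(-282) - 8299)/((-9961 + 3084) + 1/(32968 + 26007)) = (28482 - 8299)/(-6877 + 1/58975) = 20183/(-6877 + 1/58975) = 20183/(-405571074/58975) = 20183*(-58975/405571074) = -1190292425/405571074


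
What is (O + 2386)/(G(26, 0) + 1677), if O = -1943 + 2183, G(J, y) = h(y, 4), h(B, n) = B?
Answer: 202/129 ≈ 1.5659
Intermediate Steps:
G(J, y) = y
O = 240
(O + 2386)/(G(26, 0) + 1677) = (240 + 2386)/(0 + 1677) = 2626/1677 = 2626*(1/1677) = 202/129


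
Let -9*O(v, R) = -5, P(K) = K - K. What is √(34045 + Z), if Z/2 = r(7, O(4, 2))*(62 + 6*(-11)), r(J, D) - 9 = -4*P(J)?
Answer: √33973 ≈ 184.32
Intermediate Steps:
P(K) = 0
O(v, R) = 5/9 (O(v, R) = -⅑*(-5) = 5/9)
r(J, D) = 9 (r(J, D) = 9 - 4*0 = 9 + 0 = 9)
Z = -72 (Z = 2*(9*(62 + 6*(-11))) = 2*(9*(62 - 66)) = 2*(9*(-4)) = 2*(-36) = -72)
√(34045 + Z) = √(34045 - 72) = √33973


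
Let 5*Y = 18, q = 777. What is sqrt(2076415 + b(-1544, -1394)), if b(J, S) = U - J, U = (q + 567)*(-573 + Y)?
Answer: sqrt(32817135)/5 ≈ 1145.7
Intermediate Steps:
Y = 18/5 (Y = (1/5)*18 = 18/5 ≈ 3.6000)
U = -3826368/5 (U = (777 + 567)*(-573 + 18/5) = 1344*(-2847/5) = -3826368/5 ≈ -7.6527e+5)
b(J, S) = -3826368/5 - J
sqrt(2076415 + b(-1544, -1394)) = sqrt(2076415 + (-3826368/5 - 1*(-1544))) = sqrt(2076415 + (-3826368/5 + 1544)) = sqrt(2076415 - 3818648/5) = sqrt(6563427/5) = sqrt(32817135)/5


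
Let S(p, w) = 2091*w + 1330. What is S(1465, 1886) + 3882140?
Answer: 7827096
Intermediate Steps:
S(p, w) = 1330 + 2091*w
S(1465, 1886) + 3882140 = (1330 + 2091*1886) + 3882140 = (1330 + 3943626) + 3882140 = 3944956 + 3882140 = 7827096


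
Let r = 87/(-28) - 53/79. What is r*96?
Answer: -200568/553 ≈ -362.69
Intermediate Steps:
r = -8357/2212 (r = 87*(-1/28) - 53*1/79 = -87/28 - 53/79 = -8357/2212 ≈ -3.7780)
r*96 = -8357/2212*96 = -200568/553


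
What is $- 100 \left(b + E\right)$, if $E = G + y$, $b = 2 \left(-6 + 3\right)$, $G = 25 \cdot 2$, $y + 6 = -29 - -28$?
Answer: $-3700$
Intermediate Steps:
$y = -7$ ($y = -6 - 1 = -7$)
$G = 50$
$b = -6$ ($b = 2 \left(-3\right) = -6$)
$E = 43$ ($E = 50 - 7 = 43$)
$- 100 \left(b + E\right) = - 100 \left(-6 + 43\right) = \left(-100\right) 37 = -3700$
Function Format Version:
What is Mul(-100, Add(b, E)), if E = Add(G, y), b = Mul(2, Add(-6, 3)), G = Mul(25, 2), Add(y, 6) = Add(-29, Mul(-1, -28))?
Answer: -3700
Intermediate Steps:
y = -7 (y = Add(-6, Add(-29, Mul(-1, -28))) = Add(-6, Add(-29, 28)) = Add(-6, -1) = -7)
G = 50
b = -6 (b = Mul(2, -3) = -6)
E = 43 (E = Add(50, -7) = 43)
Mul(-100, Add(b, E)) = Mul(-100, Add(-6, 43)) = Mul(-100, 37) = -3700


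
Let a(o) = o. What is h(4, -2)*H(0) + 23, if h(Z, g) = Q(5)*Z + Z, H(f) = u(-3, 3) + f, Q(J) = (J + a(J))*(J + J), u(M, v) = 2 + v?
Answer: 2043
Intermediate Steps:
Q(J) = 4*J² (Q(J) = (J + J)*(J + J) = (2*J)*(2*J) = 4*J²)
H(f) = 5 + f (H(f) = (2 + 3) + f = 5 + f)
h(Z, g) = 101*Z (h(Z, g) = (4*5²)*Z + Z = (4*25)*Z + Z = 100*Z + Z = 101*Z)
h(4, -2)*H(0) + 23 = (101*4)*(5 + 0) + 23 = 404*5 + 23 = 2020 + 23 = 2043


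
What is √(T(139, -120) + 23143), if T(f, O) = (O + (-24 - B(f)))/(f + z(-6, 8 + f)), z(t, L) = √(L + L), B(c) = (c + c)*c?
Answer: √(3178091 + 162001*√6)/√(139 + 7*√6) ≈ 151.31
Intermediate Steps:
B(c) = 2*c² (B(c) = (2*c)*c = 2*c²)
z(t, L) = √2*√L (z(t, L) = √(2*L) = √2*√L)
T(f, O) = (-24 + O - 2*f²)/(f + √2*√(8 + f)) (T(f, O) = (O + (-24 - 2*f²))/(f + √2*√(8 + f)) = (-24 + O - 2*f²)/(f + √2*√(8 + f)))
√(T(139, -120) + 23143) = √((-24 - 120 - 2*139²)/(139 + √2*√(8 + 139)) + 23143) = √((-24 - 120 - 2*19321)/(139 + √2*√147) + 23143) = √((-24 - 120 - 38642)/(139 + √2*(7*√3)) + 23143) = √(-38786/(139 + 7*√6) + 23143) = √(23143 - 38786/(139 + 7*√6))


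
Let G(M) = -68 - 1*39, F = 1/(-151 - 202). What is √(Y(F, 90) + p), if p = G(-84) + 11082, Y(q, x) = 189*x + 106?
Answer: √28091 ≈ 167.60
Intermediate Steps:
F = -1/353 (F = 1/(-353) = -1/353 ≈ -0.0028329)
G(M) = -107 (G(M) = -68 - 39 = -107)
Y(q, x) = 106 + 189*x
p = 10975 (p = -107 + 11082 = 10975)
√(Y(F, 90) + p) = √((106 + 189*90) + 10975) = √((106 + 17010) + 10975) = √(17116 + 10975) = √28091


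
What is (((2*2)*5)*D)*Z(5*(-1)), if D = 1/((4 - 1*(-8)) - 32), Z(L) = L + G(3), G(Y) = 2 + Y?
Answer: 0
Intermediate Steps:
Z(L) = 5 + L (Z(L) = L + (2 + 3) = L + 5 = 5 + L)
D = -1/20 (D = 1/((4 + 8) - 32) = 1/(12 - 32) = 1/(-20) = -1/20 ≈ -0.050000)
(((2*2)*5)*D)*Z(5*(-1)) = (((2*2)*5)*(-1/20))*(5 + 5*(-1)) = ((4*5)*(-1/20))*(5 - 5) = (20*(-1/20))*0 = -1*0 = 0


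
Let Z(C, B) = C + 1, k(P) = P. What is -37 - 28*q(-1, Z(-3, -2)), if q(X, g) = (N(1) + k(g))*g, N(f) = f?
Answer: -93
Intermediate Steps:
Z(C, B) = 1 + C
q(X, g) = g*(1 + g) (q(X, g) = (1 + g)*g = g*(1 + g))
-37 - 28*q(-1, Z(-3, -2)) = -37 - 28*(1 - 3)*(1 + (1 - 3)) = -37 - (-56)*(1 - 2) = -37 - (-56)*(-1) = -37 - 28*2 = -37 - 56 = -93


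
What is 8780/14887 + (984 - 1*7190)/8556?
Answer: -8633521/63686586 ≈ -0.13556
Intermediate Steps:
8780/14887 + (984 - 1*7190)/8556 = 8780*(1/14887) + (984 - 7190)*(1/8556) = 8780/14887 - 6206*1/8556 = 8780/14887 - 3103/4278 = -8633521/63686586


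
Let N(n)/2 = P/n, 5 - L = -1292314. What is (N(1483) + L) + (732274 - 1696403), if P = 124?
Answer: 486706018/1483 ≈ 3.2819e+5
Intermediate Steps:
L = 1292319 (L = 5 - 1*(-1292314) = 5 + 1292314 = 1292319)
N(n) = 248/n (N(n) = 2*(124/n) = 248/n)
(N(1483) + L) + (732274 - 1696403) = (248/1483 + 1292319) + (732274 - 1696403) = (248*(1/1483) + 1292319) - 964129 = (248/1483 + 1292319) - 964129 = 1916509325/1483 - 964129 = 486706018/1483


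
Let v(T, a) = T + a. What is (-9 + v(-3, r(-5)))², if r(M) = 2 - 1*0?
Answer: 100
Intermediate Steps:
r(M) = 2 (r(M) = 2 + 0 = 2)
(-9 + v(-3, r(-5)))² = (-9 + (-3 + 2))² = (-9 - 1)² = (-10)² = 100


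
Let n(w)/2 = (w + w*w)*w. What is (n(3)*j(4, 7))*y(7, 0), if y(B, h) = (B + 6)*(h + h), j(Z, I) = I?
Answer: 0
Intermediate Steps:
y(B, h) = 2*h*(6 + B) (y(B, h) = (6 + B)*(2*h) = 2*h*(6 + B))
n(w) = 2*w*(w + w**2) (n(w) = 2*((w + w*w)*w) = 2*((w + w**2)*w) = 2*(w*(w + w**2)) = 2*w*(w + w**2))
(n(3)*j(4, 7))*y(7, 0) = ((2*3**2*(1 + 3))*7)*(2*0*(6 + 7)) = ((2*9*4)*7)*(2*0*13) = (72*7)*0 = 504*0 = 0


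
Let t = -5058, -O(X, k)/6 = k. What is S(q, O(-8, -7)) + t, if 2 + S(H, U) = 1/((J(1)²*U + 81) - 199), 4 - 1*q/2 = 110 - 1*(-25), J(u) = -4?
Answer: -2803239/554 ≈ -5060.0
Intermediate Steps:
O(X, k) = -6*k
q = -262 (q = 8 - 2*(110 - 1*(-25)) = 8 - 2*(110 + 25) = 8 - 2*135 = 8 - 270 = -262)
S(H, U) = -2 + 1/(-118 + 16*U) (S(H, U) = -2 + 1/(((-4)²*U + 81) - 199) = -2 + 1/((16*U + 81) - 199) = -2 + 1/((81 + 16*U) - 199) = -2 + 1/(-118 + 16*U))
S(q, O(-8, -7)) + t = (237 - (-192)*(-7))/(2*(-59 + 8*(-6*(-7)))) - 5058 = (237 - 32*42)/(2*(-59 + 8*42)) - 5058 = (237 - 1344)/(2*(-59 + 336)) - 5058 = (½)*(-1107)/277 - 5058 = (½)*(1/277)*(-1107) - 5058 = -1107/554 - 5058 = -2803239/554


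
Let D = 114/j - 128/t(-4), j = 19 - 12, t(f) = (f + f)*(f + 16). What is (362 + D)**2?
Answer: 63552784/441 ≈ 1.4411e+5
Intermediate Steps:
t(f) = 2*f*(16 + f) (t(f) = (2*f)*(16 + f) = 2*f*(16 + f))
j = 7
D = 370/21 (D = 114/7 - 128*(-1/(8*(16 - 4))) = 114*(1/7) - 128/(2*(-4)*12) = 114/7 - 128/(-96) = 114/7 - 128*(-1/96) = 114/7 + 4/3 = 370/21 ≈ 17.619)
(362 + D)**2 = (362 + 370/21)**2 = (7972/21)**2 = 63552784/441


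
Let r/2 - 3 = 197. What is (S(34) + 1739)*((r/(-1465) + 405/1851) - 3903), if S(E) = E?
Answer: -1251025339104/180781 ≈ -6.9201e+6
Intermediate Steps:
r = 400 (r = 6 + 2*197 = 6 + 394 = 400)
(S(34) + 1739)*((r/(-1465) + 405/1851) - 3903) = (34 + 1739)*((400/(-1465) + 405/1851) - 3903) = 1773*((400*(-1/1465) + 405*(1/1851)) - 3903) = 1773*((-80/293 + 135/617) - 3903) = 1773*(-9805/180781 - 3903) = 1773*(-705598048/180781) = -1251025339104/180781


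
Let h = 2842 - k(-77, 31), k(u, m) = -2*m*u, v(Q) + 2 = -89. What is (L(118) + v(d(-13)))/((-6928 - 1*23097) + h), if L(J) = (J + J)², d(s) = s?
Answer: -55605/31957 ≈ -1.7400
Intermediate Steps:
v(Q) = -91 (v(Q) = -2 - 89 = -91)
k(u, m) = -2*m*u
L(J) = 4*J² (L(J) = (2*J)² = 4*J²)
h = -1932 (h = 2842 - (-2)*31*(-77) = 2842 - 1*4774 = 2842 - 4774 = -1932)
(L(118) + v(d(-13)))/((-6928 - 1*23097) + h) = (4*118² - 91)/((-6928 - 1*23097) - 1932) = (4*13924 - 91)/((-6928 - 23097) - 1932) = (55696 - 91)/(-30025 - 1932) = 55605/(-31957) = 55605*(-1/31957) = -55605/31957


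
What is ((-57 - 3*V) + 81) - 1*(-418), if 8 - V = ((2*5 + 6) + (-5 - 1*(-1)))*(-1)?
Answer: 382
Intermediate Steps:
V = 20 (V = 8 - ((2*5 + 6) + (-5 - 1*(-1)))*(-1) = 8 - ((10 + 6) + (-5 + 1))*(-1) = 8 - (16 - 4)*(-1) = 8 - 12*(-1) = 8 - 1*(-12) = 8 + 12 = 20)
((-57 - 3*V) + 81) - 1*(-418) = ((-57 - 3*20) + 81) - 1*(-418) = ((-57 - 60) + 81) + 418 = (-117 + 81) + 418 = -36 + 418 = 382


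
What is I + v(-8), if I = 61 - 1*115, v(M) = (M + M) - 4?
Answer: -74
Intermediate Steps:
v(M) = -4 + 2*M (v(M) = 2*M - 4 = -4 + 2*M)
I = -54 (I = 61 - 115 = -54)
I + v(-8) = -54 + (-4 + 2*(-8)) = -54 + (-4 - 16) = -54 - 20 = -74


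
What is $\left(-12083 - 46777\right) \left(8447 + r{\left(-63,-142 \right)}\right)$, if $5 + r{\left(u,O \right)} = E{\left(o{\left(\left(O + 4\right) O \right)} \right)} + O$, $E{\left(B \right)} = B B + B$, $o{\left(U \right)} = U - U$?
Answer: $-488538000$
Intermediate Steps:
$o{\left(U \right)} = 0$
$E{\left(B \right)} = B + B^{2}$ ($E{\left(B \right)} = B^{2} + B = B + B^{2}$)
$r{\left(u,O \right)} = -5 + O$ ($r{\left(u,O \right)} = -5 + \left(0 \left(1 + 0\right) + O\right) = -5 + \left(0 \cdot 1 + O\right) = -5 + \left(0 + O\right) = -5 + O$)
$\left(-12083 - 46777\right) \left(8447 + r{\left(-63,-142 \right)}\right) = \left(-12083 - 46777\right) \left(8447 - 147\right) = - 58860 \left(8447 - 147\right) = \left(-58860\right) 8300 = -488538000$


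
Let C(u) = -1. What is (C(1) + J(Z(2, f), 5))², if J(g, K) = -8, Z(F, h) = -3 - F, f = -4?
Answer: 81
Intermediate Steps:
(C(1) + J(Z(2, f), 5))² = (-1 - 8)² = (-9)² = 81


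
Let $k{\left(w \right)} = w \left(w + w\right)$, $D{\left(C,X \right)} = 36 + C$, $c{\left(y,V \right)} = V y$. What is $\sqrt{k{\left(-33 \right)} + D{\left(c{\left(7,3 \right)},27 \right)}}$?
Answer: $\sqrt{2235} \approx 47.276$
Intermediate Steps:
$k{\left(w \right)} = 2 w^{2}$ ($k{\left(w \right)} = w 2 w = 2 w^{2}$)
$\sqrt{k{\left(-33 \right)} + D{\left(c{\left(7,3 \right)},27 \right)}} = \sqrt{2 \left(-33\right)^{2} + \left(36 + 3 \cdot 7\right)} = \sqrt{2 \cdot 1089 + \left(36 + 21\right)} = \sqrt{2178 + 57} = \sqrt{2235}$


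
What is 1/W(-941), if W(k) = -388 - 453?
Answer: -1/841 ≈ -0.0011891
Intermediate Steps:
W(k) = -841
1/W(-941) = 1/(-841) = -1/841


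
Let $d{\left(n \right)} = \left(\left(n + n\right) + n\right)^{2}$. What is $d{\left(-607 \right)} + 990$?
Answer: $3317031$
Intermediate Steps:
$d{\left(n \right)} = 9 n^{2}$ ($d{\left(n \right)} = \left(2 n + n\right)^{2} = \left(3 n\right)^{2} = 9 n^{2}$)
$d{\left(-607 \right)} + 990 = 9 \left(-607\right)^{2} + 990 = 9 \cdot 368449 + 990 = 3316041 + 990 = 3317031$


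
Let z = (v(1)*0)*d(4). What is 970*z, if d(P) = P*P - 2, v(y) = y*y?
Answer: 0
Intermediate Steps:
v(y) = y**2
d(P) = -2 + P**2 (d(P) = P**2 - 2 = -2 + P**2)
z = 0 (z = (1**2*0)*(-2 + 4**2) = (1*0)*(-2 + 16) = 0*14 = 0)
970*z = 970*0 = 0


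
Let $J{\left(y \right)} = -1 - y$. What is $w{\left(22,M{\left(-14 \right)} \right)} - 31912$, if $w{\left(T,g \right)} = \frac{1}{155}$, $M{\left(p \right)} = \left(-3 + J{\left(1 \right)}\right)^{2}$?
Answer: $- \frac{4946359}{155} \approx -31912.0$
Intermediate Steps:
$M{\left(p \right)} = 25$ ($M{\left(p \right)} = \left(-3 - 2\right)^{2} = \left(-5\right)^{2} = 25$)
$w{\left(T,g \right)} = \frac{1}{155}$
$w{\left(22,M{\left(-14 \right)} \right)} - 31912 = \frac{1}{155} - 31912 = - \frac{4946359}{155}$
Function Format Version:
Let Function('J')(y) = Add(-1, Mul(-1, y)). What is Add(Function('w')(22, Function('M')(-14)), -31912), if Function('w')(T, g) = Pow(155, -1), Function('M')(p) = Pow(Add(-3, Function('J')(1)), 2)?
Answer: Rational(-4946359, 155) ≈ -31912.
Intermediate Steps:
Function('M')(p) = 25 (Function('M')(p) = Pow(Add(-3, Add(-1, Mul(-1, 1))), 2) = Pow(Add(-3, Add(-1, -1)), 2) = Pow(Add(-3, -2), 2) = Pow(-5, 2) = 25)
Function('w')(T, g) = Rational(1, 155)
Add(Function('w')(22, Function('M')(-14)), -31912) = Add(Rational(1, 155), -31912) = Rational(-4946359, 155)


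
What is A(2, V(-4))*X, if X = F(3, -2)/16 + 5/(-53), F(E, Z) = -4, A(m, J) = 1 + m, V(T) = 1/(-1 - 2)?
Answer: -219/212 ≈ -1.0330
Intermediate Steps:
V(T) = -⅓ (V(T) = 1/(-3) = -⅓)
X = -73/212 (X = -4/16 + 5/(-53) = -4*1/16 + 5*(-1/53) = -¼ - 5/53 = -73/212 ≈ -0.34434)
A(2, V(-4))*X = (1 + 2)*(-73/212) = 3*(-73/212) = -219/212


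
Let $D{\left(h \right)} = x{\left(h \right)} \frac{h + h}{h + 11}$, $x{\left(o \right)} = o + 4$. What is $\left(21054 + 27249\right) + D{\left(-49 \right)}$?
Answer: $\frac{915552}{19} \approx 48187.0$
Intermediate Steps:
$x{\left(o \right)} = 4 + o$
$D{\left(h \right)} = \frac{2 h \left(4 + h\right)}{11 + h}$ ($D{\left(h \right)} = \left(4 + h\right) \frac{h + h}{h + 11} = \left(4 + h\right) \frac{2 h}{11 + h} = \frac{2 h \left(4 + h\right)}{11 + h}$)
$\left(21054 + 27249\right) + D{\left(-49 \right)} = \left(21054 + 27249\right) + 2 \left(-49\right) \frac{1}{11 - 49} \left(4 - 49\right) = 48303 + 2 \left(-49\right) \frac{1}{-38} \left(-45\right) = 48303 + 2 \left(-49\right) \left(- \frac{1}{38}\right) \left(-45\right) = 48303 - \frac{2205}{19} = \frac{915552}{19}$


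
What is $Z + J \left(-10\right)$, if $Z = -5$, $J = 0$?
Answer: $-5$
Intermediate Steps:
$Z + J \left(-10\right) = -5 + 0 \left(-10\right) = -5 + 0 = -5$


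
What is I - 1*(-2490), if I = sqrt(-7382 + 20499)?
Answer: 2490 + sqrt(13117) ≈ 2604.5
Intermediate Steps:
I = sqrt(13117) ≈ 114.53
I - 1*(-2490) = sqrt(13117) - 1*(-2490) = sqrt(13117) + 2490 = 2490 + sqrt(13117)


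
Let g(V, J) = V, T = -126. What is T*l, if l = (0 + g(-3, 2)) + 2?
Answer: 126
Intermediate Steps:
l = -1 (l = (0 - 3) + 2 = -3 + 2 = -1)
T*l = -126*(-1) = 126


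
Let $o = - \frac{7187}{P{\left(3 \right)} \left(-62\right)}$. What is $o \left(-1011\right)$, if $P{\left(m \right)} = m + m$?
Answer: $- \frac{2422019}{124} \approx -19532.0$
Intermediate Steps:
$P{\left(m \right)} = 2 m$
$o = \frac{7187}{372}$ ($o = - \frac{7187}{2 \cdot 3 \left(-62\right)} = - \frac{7187}{6 \left(-62\right)} = - \frac{7187}{-372} = \left(-7187\right) \left(- \frac{1}{372}\right) = \frac{7187}{372} \approx 19.32$)
$o \left(-1011\right) = \frac{7187}{372} \left(-1011\right) = - \frac{2422019}{124}$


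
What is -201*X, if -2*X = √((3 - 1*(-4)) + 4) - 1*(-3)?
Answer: 603/2 + 201*√11/2 ≈ 634.82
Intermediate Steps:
X = -3/2 - √11/2 (X = -(√((3 - 1*(-4)) + 4) - 1*(-3))/2 = -(√((3 + 4) + 4) + 3)/2 = -(√(7 + 4) + 3)/2 = -(√11 + 3)/2 = -(3 + √11)/2 = -3/2 - √11/2 ≈ -3.1583)
-201*X = -201*(-3/2 - √11/2) = 603/2 + 201*√11/2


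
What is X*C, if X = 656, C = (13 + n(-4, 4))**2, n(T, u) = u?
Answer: 189584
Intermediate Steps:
C = 289 (C = (13 + 4)**2 = 17**2 = 289)
X*C = 656*289 = 189584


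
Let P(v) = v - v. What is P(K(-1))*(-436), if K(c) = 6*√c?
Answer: 0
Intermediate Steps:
P(v) = 0
P(K(-1))*(-436) = 0*(-436) = 0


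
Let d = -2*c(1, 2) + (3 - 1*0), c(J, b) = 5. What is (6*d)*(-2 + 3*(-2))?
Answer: 336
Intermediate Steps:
d = -7 (d = -2*5 + (3 - 1*0) = -10 + (3 + 0) = -10 + 3 = -7)
(6*d)*(-2 + 3*(-2)) = (6*(-7))*(-2 + 3*(-2)) = -42*(-2 - 6) = -42*(-8) = 336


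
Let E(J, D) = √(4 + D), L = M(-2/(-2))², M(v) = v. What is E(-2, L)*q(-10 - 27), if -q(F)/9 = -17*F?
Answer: -5661*√5 ≈ -12658.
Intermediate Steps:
L = 1 (L = (-2/(-2))² = (-2*(-½))² = 1² = 1)
q(F) = 153*F (q(F) = -(-153)*F = 153*F)
E(-2, L)*q(-10 - 27) = √(4 + 1)*(153*(-10 - 27)) = √5*(153*(-37)) = √5*(-5661) = -5661*√5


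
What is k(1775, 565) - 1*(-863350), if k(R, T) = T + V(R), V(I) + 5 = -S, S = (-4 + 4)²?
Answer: 863910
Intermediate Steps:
S = 0 (S = 0² = 0)
V(I) = -5 (V(I) = -5 - 1*0 = -5 + 0 = -5)
k(R, T) = -5 + T (k(R, T) = T - 5 = -5 + T)
k(1775, 565) - 1*(-863350) = (-5 + 565) - 1*(-863350) = 560 + 863350 = 863910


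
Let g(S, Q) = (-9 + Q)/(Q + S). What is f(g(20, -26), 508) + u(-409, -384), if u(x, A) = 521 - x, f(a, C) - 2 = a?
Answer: 5627/6 ≈ 937.83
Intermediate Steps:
g(S, Q) = (-9 + Q)/(Q + S)
f(a, C) = 2 + a
f(g(20, -26), 508) + u(-409, -384) = (2 + (-9 - 26)/(-26 + 20)) + (521 - 1*(-409)) = (2 - 35/(-6)) + (521 + 409) = (2 - ⅙*(-35)) + 930 = (2 + 35/6) + 930 = 47/6 + 930 = 5627/6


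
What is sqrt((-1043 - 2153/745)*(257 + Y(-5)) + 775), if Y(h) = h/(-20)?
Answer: I*sqrt(148902209810)/745 ≈ 517.96*I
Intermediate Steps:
Y(h) = -h/20 (Y(h) = h*(-1/20) = -h/20)
sqrt((-1043 - 2153/745)*(257 + Y(-5)) + 775) = sqrt((-1043 - 2153/745)*(257 - 1/20*(-5)) + 775) = sqrt((-1043 - 2153*1/745)*(257 + 1/4) + 775) = sqrt((-1043 - 2153/745)*(1029/4) + 775) = sqrt(-779188/745*1029/4 + 775) = sqrt(-200446113/745 + 775) = sqrt(-199868738/745) = I*sqrt(148902209810)/745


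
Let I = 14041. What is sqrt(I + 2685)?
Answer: sqrt(16726) ≈ 129.33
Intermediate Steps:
sqrt(I + 2685) = sqrt(14041 + 2685) = sqrt(16726)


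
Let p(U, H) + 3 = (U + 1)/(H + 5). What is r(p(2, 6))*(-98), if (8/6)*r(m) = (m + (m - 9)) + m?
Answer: 27783/22 ≈ 1262.9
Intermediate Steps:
p(U, H) = -3 + (1 + U)/(5 + H) (p(U, H) = -3 + (U + 1)/(H + 5) = -3 + (1 + U)/(5 + H))
r(m) = -27/4 + 9*m/4 (r(m) = 3*((m + (m - 9)) + m)/4 = 3*((m + (-9 + m)) + m)/4 = 3*((-9 + 2*m) + m)/4 = 3*(-9 + 3*m)/4 = -27/4 + 9*m/4)
r(p(2, 6))*(-98) = (-27/4 + 9*((-14 + 2 - 3*6)/(5 + 6))/4)*(-98) = (-27/4 + 9*((-14 + 2 - 18)/11)/4)*(-98) = (-27/4 + 9*((1/11)*(-30))/4)*(-98) = (-27/4 + (9/4)*(-30/11))*(-98) = (-27/4 - 135/22)*(-98) = -567/44*(-98) = 27783/22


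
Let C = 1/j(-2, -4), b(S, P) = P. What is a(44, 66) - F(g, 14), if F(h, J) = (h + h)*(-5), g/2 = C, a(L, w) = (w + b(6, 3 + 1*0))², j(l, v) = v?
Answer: 4756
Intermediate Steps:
a(L, w) = (3 + w)² (a(L, w) = (w + (3 + 1*0))² = (w + (3 + 0))² = (w + 3)² = (3 + w)²)
C = -¼ (C = 1/(-4) = -¼ ≈ -0.25000)
g = -½ (g = 2*(-¼) = -½ ≈ -0.50000)
F(h, J) = -10*h (F(h, J) = (2*h)*(-5) = -10*h)
a(44, 66) - F(g, 14) = (3 + 66)² - (-10)*(-1)/2 = 69² - 1*5 = 4761 - 5 = 4756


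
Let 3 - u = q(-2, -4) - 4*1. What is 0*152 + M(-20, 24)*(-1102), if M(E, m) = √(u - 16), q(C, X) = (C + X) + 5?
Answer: -2204*I*√2 ≈ -3116.9*I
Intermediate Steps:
q(C, X) = 5 + C + X
u = 8 (u = 3 - ((5 - 2 - 4) - 4*1) = 3 - (-1 - 4) = 3 - 1*(-5) = 3 + 5 = 8)
M(E, m) = 2*I*√2 (M(E, m) = √(8 - 16) = √(-8) = 2*I*√2)
0*152 + M(-20, 24)*(-1102) = 0*152 + (2*I*√2)*(-1102) = 0 - 2204*I*√2 = -2204*I*√2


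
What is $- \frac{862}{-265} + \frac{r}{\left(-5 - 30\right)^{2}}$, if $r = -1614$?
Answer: $\frac{125648}{64925} \approx 1.9353$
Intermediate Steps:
$- \frac{862}{-265} + \frac{r}{\left(-5 - 30\right)^{2}} = - \frac{862}{-265} - \frac{1614}{\left(-5 - 30\right)^{2}} = \left(-862\right) \left(- \frac{1}{265}\right) - \frac{1614}{\left(-35\right)^{2}} = \frac{862}{265} - \frac{1614}{1225} = \frac{125648}{64925}$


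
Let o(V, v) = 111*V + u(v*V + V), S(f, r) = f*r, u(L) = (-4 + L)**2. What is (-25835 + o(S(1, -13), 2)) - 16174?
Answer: -41603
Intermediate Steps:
o(V, v) = (-4 + V + V*v)**2 + 111*V (o(V, v) = 111*V + (-4 + (v*V + V))**2 = 111*V + (-4 + (V*v + V))**2 = 111*V + (-4 + (V + V*v))**2 = 111*V + (-4 + V + V*v)**2 = (-4 + V + V*v)**2 + 111*V)
(-25835 + o(S(1, -13), 2)) - 16174 = (-25835 + ((-4 + (1*(-13))*(1 + 2))**2 + 111*(1*(-13)))) - 16174 = (-25835 + ((-4 - 13*3)**2 + 111*(-13))) - 16174 = (-25835 + ((-4 - 39)**2 - 1443)) - 16174 = (-25835 + ((-43)**2 - 1443)) - 16174 = (-25835 + (1849 - 1443)) - 16174 = (-25835 + 406) - 16174 = -25429 - 16174 = -41603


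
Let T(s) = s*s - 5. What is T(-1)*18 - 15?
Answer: -87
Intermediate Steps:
T(s) = -5 + s² (T(s) = s² - 5 = -5 + s²)
T(-1)*18 - 15 = (-5 + (-1)²)*18 - 15 = (-5 + 1)*18 - 15 = -4*18 - 15 = -72 - 15 = -87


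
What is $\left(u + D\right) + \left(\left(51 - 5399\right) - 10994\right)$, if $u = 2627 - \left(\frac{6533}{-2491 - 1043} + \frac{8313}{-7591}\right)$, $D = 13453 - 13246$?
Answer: $- \frac{362294661607}{26826594} \approx -13505.0$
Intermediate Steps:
$D = 207$
$u = \frac{70552432583}{26826594}$ ($u = 2627 - \left(\frac{6533}{-2491 - 1043} + 8313 \left(- \frac{1}{7591}\right)\right) = 2627 - \left(\frac{6533}{-3534} - \frac{8313}{7591}\right) = 2627 - \left(6533 \left(- \frac{1}{3534}\right) - \frac{8313}{7591}\right) = 2627 - \left(- \frac{6533}{3534} - \frac{8313}{7591}\right) = 2627 - - \frac{78970145}{26826594} = 2627 + \frac{78970145}{26826594} = \frac{70552432583}{26826594} \approx 2629.9$)
$\left(u + D\right) + \left(\left(51 - 5399\right) - 10994\right) = \left(\frac{70552432583}{26826594} + 207\right) + \left(\left(51 - 5399\right) - 10994\right) = \frac{76105537541}{26826594} - 16342 = - \frac{362294661607}{26826594}$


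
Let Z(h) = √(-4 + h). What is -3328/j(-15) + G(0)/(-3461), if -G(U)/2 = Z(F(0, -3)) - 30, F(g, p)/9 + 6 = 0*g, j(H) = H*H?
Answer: -11531708/778725 + 2*I*√58/3461 ≈ -14.808 + 0.0044009*I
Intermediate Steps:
j(H) = H²
F(g, p) = -54 (F(g, p) = -54 + 9*(0*g) = -54 + 9*0 = -54 + 0 = -54)
G(U) = 60 - 2*I*√58 (G(U) = -2*(√(-4 - 54) - 30) = -2*(√(-58) - 30) = -2*(I*√58 - 30) = -2*(-30 + I*√58) = 60 - 2*I*√58)
-3328/j(-15) + G(0)/(-3461) = -3328/((-15)²) + (60 - 2*I*√58)/(-3461) = -3328/225 + (60 - 2*I*√58)*(-1/3461) = -3328*1/225 + (-60/3461 + 2*I*√58/3461) = -3328/225 + (-60/3461 + 2*I*√58/3461) = -11531708/778725 + 2*I*√58/3461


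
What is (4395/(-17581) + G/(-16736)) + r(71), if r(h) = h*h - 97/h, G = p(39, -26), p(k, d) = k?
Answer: 105276351636515/20890728736 ≈ 5039.4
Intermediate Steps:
G = 39
r(h) = h**2 - 97/h
(4395/(-17581) + G/(-16736)) + r(71) = (4395/(-17581) + 39/(-16736)) + (-97 + 71**3)/71 = (4395*(-1/17581) + 39*(-1/16736)) + (-97 + 357911)/71 = (-4395/17581 - 39/16736) + (1/71)*357814 = -74240379/294235616 + 357814/71 = 105276351636515/20890728736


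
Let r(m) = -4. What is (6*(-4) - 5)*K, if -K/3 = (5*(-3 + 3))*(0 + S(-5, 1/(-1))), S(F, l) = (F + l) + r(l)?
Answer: 0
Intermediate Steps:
S(F, l) = -4 + F + l (S(F, l) = (F + l) - 4 = -4 + F + l)
K = 0 (K = -3*5*(-3 + 3)*(0 + (-4 - 5 + 1/(-1))) = -3*5*0*(0 + (-4 - 5 - 1)) = -0*(0 - 10) = -0*(-10) = -3*0 = 0)
(6*(-4) - 5)*K = (6*(-4) - 5)*0 = (-24 - 5)*0 = -29*0 = 0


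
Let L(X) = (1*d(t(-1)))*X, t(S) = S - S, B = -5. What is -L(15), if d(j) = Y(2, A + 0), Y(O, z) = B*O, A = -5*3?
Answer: 150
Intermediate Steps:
A = -15
t(S) = 0
Y(O, z) = -5*O
d(j) = -10 (d(j) = -5*2 = -10)
L(X) = -10*X (L(X) = (1*(-10))*X = -10*X)
-L(15) = -(-10)*15 = -1*(-150) = 150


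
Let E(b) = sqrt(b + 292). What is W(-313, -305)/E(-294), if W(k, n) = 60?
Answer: -30*I*sqrt(2) ≈ -42.426*I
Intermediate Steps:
E(b) = sqrt(292 + b)
W(-313, -305)/E(-294) = 60/(sqrt(292 - 294)) = 60/(sqrt(-2)) = 60/((I*sqrt(2))) = 60*(-I*sqrt(2)/2) = -30*I*sqrt(2)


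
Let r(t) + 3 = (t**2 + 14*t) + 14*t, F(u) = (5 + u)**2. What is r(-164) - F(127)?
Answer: 4877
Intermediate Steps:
r(t) = -3 + t**2 + 28*t (r(t) = -3 + ((t**2 + 14*t) + 14*t) = -3 + (t**2 + 28*t) = -3 + t**2 + 28*t)
r(-164) - F(127) = (-3 + (-164)**2 + 28*(-164)) - (5 + 127)**2 = (-3 + 26896 - 4592) - 1*132**2 = 22301 - 1*17424 = 22301 - 17424 = 4877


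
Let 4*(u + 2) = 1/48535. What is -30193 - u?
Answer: -5861280741/194140 ≈ -30191.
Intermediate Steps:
u = -388279/194140 (u = -2 + (¼)/48535 = -2 + (¼)*(1/48535) = -2 + 1/194140 = -388279/194140 ≈ -2.0000)
-30193 - u = -30193 - 1*(-388279/194140) = -30193 + 388279/194140 = -5861280741/194140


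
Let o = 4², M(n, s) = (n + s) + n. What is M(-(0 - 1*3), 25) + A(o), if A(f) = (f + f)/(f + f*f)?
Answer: 529/17 ≈ 31.118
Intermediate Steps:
M(n, s) = s + 2*n
o = 16
A(f) = 2*f/(f + f²) (A(f) = (2*f)/(f + f²) = 2*f/(f + f²))
M(-(0 - 1*3), 25) + A(o) = (25 + 2*(-(0 - 1*3))) + 2/(1 + 16) = (25 + 2*(-(0 - 3))) + 2/17 = (25 + 2*(-1*(-3))) + 2*(1/17) = (25 + 2*3) + 2/17 = (25 + 6) + 2/17 = 31 + 2/17 = 529/17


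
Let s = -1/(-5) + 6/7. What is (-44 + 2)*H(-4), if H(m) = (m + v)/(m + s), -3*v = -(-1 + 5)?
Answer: -3920/103 ≈ -38.058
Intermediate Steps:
v = 4/3 (v = -(-1)*(-1 + 5)/3 = -(-1)*4/3 = -1/3*(-4) = 4/3 ≈ 1.3333)
s = 37/35 (s = -1*(-1/5) + 6*(1/7) = 1/5 + 6/7 = 37/35 ≈ 1.0571)
H(m) = (4/3 + m)/(37/35 + m) (H(m) = (m + 4/3)/(m + 37/35) = (4/3 + m)/(37/35 + m))
(-44 + 2)*H(-4) = (-44 + 2)*(35*(4 + 3*(-4))/(3*(37 + 35*(-4)))) = -490*(4 - 12)/(37 - 140) = -490*(-8)/(-103) = -490*(-1)*(-8)/103 = -42*280/309 = -3920/103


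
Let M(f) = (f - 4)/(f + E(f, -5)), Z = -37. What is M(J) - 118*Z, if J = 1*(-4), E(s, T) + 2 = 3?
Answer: 13106/3 ≈ 4368.7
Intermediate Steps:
E(s, T) = 1 (E(s, T) = -2 + 3 = 1)
J = -4
M(f) = (-4 + f)/(1 + f) (M(f) = (f - 4)/(f + 1) = (-4 + f)/(1 + f))
M(J) - 118*Z = (-4 - 4)/(1 - 4) - 118*(-37) = -8/(-3) + 4366 = -⅓*(-8) + 4366 = 8/3 + 4366 = 13106/3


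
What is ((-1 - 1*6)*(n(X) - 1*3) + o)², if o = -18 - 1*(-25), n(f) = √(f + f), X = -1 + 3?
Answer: 196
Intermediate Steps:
X = 2
n(f) = √2*√f (n(f) = √(2*f) = √2*√f)
o = 7 (o = -18 + 25 = 7)
((-1 - 1*6)*(n(X) - 1*3) + o)² = ((-1 - 1*6)*(√2*√2 - 1*3) + 7)² = ((-1 - 6)*(2 - 3) + 7)² = (-7*(-1) + 7)² = (7 + 7)² = 14² = 196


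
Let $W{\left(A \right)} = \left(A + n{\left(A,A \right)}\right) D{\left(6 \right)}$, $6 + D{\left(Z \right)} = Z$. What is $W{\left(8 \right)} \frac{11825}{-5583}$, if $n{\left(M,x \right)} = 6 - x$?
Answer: $0$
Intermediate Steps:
$D{\left(Z \right)} = -6 + Z$
$W{\left(A \right)} = 0$ ($W{\left(A \right)} = \left(A - \left(-6 + A\right)\right) \left(-6 + 6\right) = 6 \cdot 0 = 0$)
$W{\left(8 \right)} \frac{11825}{-5583} = 0 \frac{11825}{-5583} = 0 \cdot 11825 \left(- \frac{1}{5583}\right) = 0 \left(- \frac{11825}{5583}\right) = 0$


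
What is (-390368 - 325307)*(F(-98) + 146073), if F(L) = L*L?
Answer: -111414136975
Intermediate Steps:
F(L) = L**2
(-390368 - 325307)*(F(-98) + 146073) = (-390368 - 325307)*((-98)**2 + 146073) = -715675*(9604 + 146073) = -715675*155677 = -111414136975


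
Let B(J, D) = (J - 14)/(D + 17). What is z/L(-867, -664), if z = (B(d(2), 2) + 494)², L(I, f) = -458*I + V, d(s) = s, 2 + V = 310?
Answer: 43935938/71729617 ≈ 0.61252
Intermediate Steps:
V = 308 (V = -2 + 310 = 308)
B(J, D) = (-14 + J)/(17 + D)
L(I, f) = 308 - 458*I (L(I, f) = -458*I + 308 = 308 - 458*I)
z = 87871876/361 (z = ((-14 + 2)/(17 + 2) + 494)² = (-12/19 + 494)² = (9374/19)² = 87871876/361 ≈ 2.4341e+5)
z/L(-867, -664) = 87871876/(361*(308 - 458*(-867))) = 87871876/(361*(308 + 397086)) = (87871876/361)/397394 = (87871876/361)*(1/397394) = 43935938/71729617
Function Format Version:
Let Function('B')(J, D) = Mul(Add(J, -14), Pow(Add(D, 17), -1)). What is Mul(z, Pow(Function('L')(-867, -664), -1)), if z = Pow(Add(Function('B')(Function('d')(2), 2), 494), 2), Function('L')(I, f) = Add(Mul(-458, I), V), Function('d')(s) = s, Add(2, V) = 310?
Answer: Rational(43935938, 71729617) ≈ 0.61252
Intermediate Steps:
V = 308 (V = Add(-2, 310) = 308)
Function('B')(J, D) = Mul(Pow(Add(17, D), -1), Add(-14, J)) (Function('B')(J, D) = Mul(Add(-14, J), Pow(Add(17, D), -1)) = Mul(Pow(Add(17, D), -1), Add(-14, J)))
Function('L')(I, f) = Add(308, Mul(-458, I)) (Function('L')(I, f) = Add(Mul(-458, I), 308) = Add(308, Mul(-458, I)))
z = Rational(87871876, 361) (z = Pow(Add(Mul(Pow(Add(17, 2), -1), Add(-14, 2)), 494), 2) = Pow(Add(Mul(Pow(19, -1), -12), 494), 2) = Pow(Add(Mul(Rational(1, 19), -12), 494), 2) = Pow(Add(Rational(-12, 19), 494), 2) = Pow(Rational(9374, 19), 2) = Rational(87871876, 361) ≈ 2.4341e+5)
Mul(z, Pow(Function('L')(-867, -664), -1)) = Mul(Rational(87871876, 361), Pow(Add(308, Mul(-458, -867)), -1)) = Mul(Rational(87871876, 361), Pow(Add(308, 397086), -1)) = Mul(Rational(87871876, 361), Pow(397394, -1)) = Mul(Rational(87871876, 361), Rational(1, 397394)) = Rational(43935938, 71729617)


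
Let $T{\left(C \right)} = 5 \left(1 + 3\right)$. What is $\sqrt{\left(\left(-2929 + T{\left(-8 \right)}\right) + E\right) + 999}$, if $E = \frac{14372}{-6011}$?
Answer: $\frac{i \sqrt{69098741202}}{6011} \approx 43.731 i$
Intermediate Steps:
$T{\left(C \right)} = 20$ ($T{\left(C \right)} = 5 \cdot 4 = 20$)
$E = - \frac{14372}{6011}$ ($E = 14372 \left(- \frac{1}{6011}\right) = - \frac{14372}{6011} \approx -2.3909$)
$\sqrt{\left(\left(-2929 + T{\left(-8 \right)}\right) + E\right) + 999} = \sqrt{\left(\left(-2929 + 20\right) - \frac{14372}{6011}\right) + 999} = \sqrt{\left(-2909 - \frac{14372}{6011}\right) + 999} = \sqrt{- \frac{17500371}{6011} + 999} = \sqrt{- \frac{11495382}{6011}} = \frac{i \sqrt{69098741202}}{6011}$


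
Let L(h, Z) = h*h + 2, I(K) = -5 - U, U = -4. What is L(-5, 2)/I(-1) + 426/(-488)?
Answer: -6801/244 ≈ -27.873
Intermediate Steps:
I(K) = -1 (I(K) = -5 - 1*(-4) = -5 + 4 = -1)
L(h, Z) = 2 + h² (L(h, Z) = h² + 2 = 2 + h²)
L(-5, 2)/I(-1) + 426/(-488) = (2 + (-5)²)/(-1) + 426/(-488) = -(2 + 25) + 426*(-1/488) = -1*27 - 213/244 = -27 - 213/244 = -6801/244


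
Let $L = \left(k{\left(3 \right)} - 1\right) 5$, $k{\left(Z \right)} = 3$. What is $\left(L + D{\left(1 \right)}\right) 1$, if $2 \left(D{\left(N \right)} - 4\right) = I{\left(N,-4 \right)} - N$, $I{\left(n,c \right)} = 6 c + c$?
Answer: $- \frac{1}{2} \approx -0.5$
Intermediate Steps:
$I{\left(n,c \right)} = 7 c$
$D{\left(N \right)} = -10 - \frac{N}{2}$ ($D{\left(N \right)} = 4 + \frac{7 \left(-4\right) - N}{2} = 4 + \frac{-28 - N}{2} = 4 - \left(14 + \frac{N}{2}\right) = -10 - \frac{N}{2}$)
$L = 10$ ($L = \left(3 - 1\right) 5 = 2 \cdot 5 = 10$)
$\left(L + D{\left(1 \right)}\right) 1 = \left(10 - \frac{21}{2}\right) 1 = \left(- \frac{1}{2}\right) 1 = - \frac{1}{2}$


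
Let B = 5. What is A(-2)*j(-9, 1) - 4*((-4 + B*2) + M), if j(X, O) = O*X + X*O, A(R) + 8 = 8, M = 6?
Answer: -48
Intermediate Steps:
A(R) = 0 (A(R) = -8 + 8 = 0)
j(X, O) = 2*O*X (j(X, O) = O*X + O*X = 2*O*X)
A(-2)*j(-9, 1) - 4*((-4 + B*2) + M) = 0*(2*1*(-9)) - 4*((-4 + 5*2) + 6) = 0*(-18) - 4*((-4 + 10) + 6) = 0 - 4*(6 + 6) = 0 - 4*12 = 0 - 48 = -48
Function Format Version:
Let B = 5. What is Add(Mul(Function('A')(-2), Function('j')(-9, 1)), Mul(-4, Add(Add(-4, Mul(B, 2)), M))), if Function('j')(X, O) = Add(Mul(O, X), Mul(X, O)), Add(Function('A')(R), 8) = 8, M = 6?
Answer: -48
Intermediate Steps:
Function('A')(R) = 0 (Function('A')(R) = Add(-8, 8) = 0)
Function('j')(X, O) = Mul(2, O, X) (Function('j')(X, O) = Add(Mul(O, X), Mul(O, X)) = Mul(2, O, X))
Add(Mul(Function('A')(-2), Function('j')(-9, 1)), Mul(-4, Add(Add(-4, Mul(B, 2)), M))) = Add(Mul(0, Mul(2, 1, -9)), Mul(-4, Add(Add(-4, Mul(5, 2)), 6))) = Add(Mul(0, -18), Mul(-4, Add(Add(-4, 10), 6))) = Add(0, Mul(-4, Add(6, 6))) = Add(0, Mul(-4, 12)) = Add(0, -48) = -48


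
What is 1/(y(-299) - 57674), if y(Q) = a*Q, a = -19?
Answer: -1/51993 ≈ -1.9233e-5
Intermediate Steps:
y(Q) = -19*Q
1/(y(-299) - 57674) = 1/(-19*(-299) - 57674) = 1/(5681 - 57674) = 1/(-51993) = -1/51993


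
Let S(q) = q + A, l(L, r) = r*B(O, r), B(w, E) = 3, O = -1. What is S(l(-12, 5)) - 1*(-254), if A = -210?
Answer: 59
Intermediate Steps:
l(L, r) = 3*r (l(L, r) = r*3 = 3*r)
S(q) = -210 + q (S(q) = q - 210 = -210 + q)
S(l(-12, 5)) - 1*(-254) = (-210 + 3*5) - 1*(-254) = (-210 + 15) + 254 = -195 + 254 = 59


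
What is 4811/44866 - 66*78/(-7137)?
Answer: 2267575/2736826 ≈ 0.82854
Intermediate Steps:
4811/44866 - 66*78/(-7137) = 4811*(1/44866) - 5148*(-1/7137) = 4811/44866 + 44/61 = 2267575/2736826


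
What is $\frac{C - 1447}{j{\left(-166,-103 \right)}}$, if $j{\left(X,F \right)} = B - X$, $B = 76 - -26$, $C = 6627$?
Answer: $\frac{1295}{67} \approx 19.328$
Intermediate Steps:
$B = 102$ ($B = 76 + 26 = 102$)
$j{\left(X,F \right)} = 102 - X$
$\frac{C - 1447}{j{\left(-166,-103 \right)}} = \frac{6627 - 1447}{102 - -166} = \frac{5180}{102 + 166} = \frac{5180}{268} = 5180 \cdot \frac{1}{268} = \frac{1295}{67}$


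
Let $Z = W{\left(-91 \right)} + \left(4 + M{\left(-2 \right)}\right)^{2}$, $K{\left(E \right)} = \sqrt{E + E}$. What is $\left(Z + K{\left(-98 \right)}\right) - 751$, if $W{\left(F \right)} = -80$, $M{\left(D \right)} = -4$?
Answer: $-831 + 14 i \approx -831.0 + 14.0 i$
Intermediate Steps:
$K{\left(E \right)} = \sqrt{2} \sqrt{E}$ ($K{\left(E \right)} = \sqrt{2 E} = \sqrt{2} \sqrt{E}$)
$Z = -80$ ($Z = -80 + \left(4 - 4\right)^{2} = -80 + 0^{2} = -80 + 0 = -80$)
$\left(Z + K{\left(-98 \right)}\right) - 751 = \left(-80 + \sqrt{2} \sqrt{-98}\right) - 751 = \left(-80 + \sqrt{2} \cdot 7 i \sqrt{2}\right) - 751 = \left(-80 + 14 i\right) - 751 = -831 + 14 i$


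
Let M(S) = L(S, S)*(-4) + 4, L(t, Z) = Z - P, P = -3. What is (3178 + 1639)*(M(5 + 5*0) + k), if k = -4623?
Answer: -22403867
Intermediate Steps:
L(t, Z) = 3 + Z (L(t, Z) = Z - 1*(-3) = Z + 3 = 3 + Z)
M(S) = -8 - 4*S (M(S) = (3 + S)*(-4) + 4 = (-12 - 4*S) + 4 = -8 - 4*S)
(3178 + 1639)*(M(5 + 5*0) + k) = (3178 + 1639)*((-8 - 4*(5 + 5*0)) - 4623) = 4817*((-8 - 4*(5 + 0)) - 4623) = 4817*((-8 - 4*5) - 4623) = 4817*((-8 - 20) - 4623) = 4817*(-28 - 4623) = 4817*(-4651) = -22403867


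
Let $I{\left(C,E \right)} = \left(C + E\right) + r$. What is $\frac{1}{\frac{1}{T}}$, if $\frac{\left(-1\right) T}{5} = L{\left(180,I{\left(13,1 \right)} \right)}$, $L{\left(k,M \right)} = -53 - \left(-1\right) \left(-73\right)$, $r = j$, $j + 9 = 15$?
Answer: $630$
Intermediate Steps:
$j = 6$ ($j = -9 + 15 = 6$)
$r = 6$
$I{\left(C,E \right)} = 6 + C + E$ ($I{\left(C,E \right)} = \left(C + E\right) + 6 = 6 + C + E$)
$L{\left(k,M \right)} = -126$ ($L{\left(k,M \right)} = -53 - 73 = -126$)
$T = 630$ ($T = \left(-5\right) \left(-126\right) = 630$)
$\frac{1}{\frac{1}{T}} = \frac{1}{\frac{1}{630}} = 630$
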